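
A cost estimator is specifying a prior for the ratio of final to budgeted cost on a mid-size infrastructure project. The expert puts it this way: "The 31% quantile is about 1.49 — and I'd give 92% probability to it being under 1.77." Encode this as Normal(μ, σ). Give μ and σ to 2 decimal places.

μ = 1.56, σ = 0.15

The p-quantile of Normal(μ,σ) is μ + z_p·σ, with z_{0.31} = -0.4959 and z_{0.92} = 1.405.
Eliminate σ: μ = (z₂·x₁ − z₁·x₂)/(z₂ − z₁) = (1.405·1.49 − (-0.4959)·1.77)/1.901 = 1.56.
Then σ = (x₂ − x₁)/(z₂ − z₁) = (1.77 − 1.49)/1.901 = 0.15.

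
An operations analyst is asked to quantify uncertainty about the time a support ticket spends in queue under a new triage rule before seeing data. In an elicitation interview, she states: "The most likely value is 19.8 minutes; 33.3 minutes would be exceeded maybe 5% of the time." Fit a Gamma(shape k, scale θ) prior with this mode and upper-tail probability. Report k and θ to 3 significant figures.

k ≈ 11.3, θ ≈ 1.92

Gamma(k,θ) with k>1 has mode (k−1)θ, so θ = 19.8/(k−1).
Need P(X < 33.3) = 0.95 with θ tied to k this way. Start at k = 2, θ = 19.8: P(X<33.3) ≈ 0.501.
Too low — raise k to concentrate. Iterating converges to k ≈ 11.3.
Then θ = 19.8/(11.3−1) ≈ 1.92.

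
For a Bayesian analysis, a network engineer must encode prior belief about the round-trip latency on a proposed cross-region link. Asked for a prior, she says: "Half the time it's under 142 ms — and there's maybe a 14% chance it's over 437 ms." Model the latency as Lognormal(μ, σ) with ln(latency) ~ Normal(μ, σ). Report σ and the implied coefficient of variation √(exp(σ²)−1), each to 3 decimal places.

σ ≈ 1.041, CV ≈ 1.397

If T ~ Lognormal(μ,σ) then ln T ~ Normal(μ,σ), so the p-quantile of ln T is μ + z_p·σ.
ln(142) = 4.956 and ln(437) = 6.08; z_{0.5} = 0, z_{0.86} = 1.08.
σ = (6.08 − 4.956)/(1.08 − (0)) = 1.041.
μ = 4.956 − (0)·1.041 = 4.956.
CV = √(exp(σ²)−1) = √(exp(1.0827)−1) = 1.397.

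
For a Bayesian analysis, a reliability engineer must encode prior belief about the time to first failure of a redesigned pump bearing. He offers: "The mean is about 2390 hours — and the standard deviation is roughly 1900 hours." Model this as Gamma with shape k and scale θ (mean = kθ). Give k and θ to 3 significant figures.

k ≈ 1.58, θ ≈ 1510

For Gamma(k, scale θ): mean = kθ, variance = kθ², so CV = 1/√k.
CV = SD/mean = 1900/2390 = 0.795, hence k = 1/CV² = 1.58.
Then θ = mean/k = 2390/1.58 = 1510.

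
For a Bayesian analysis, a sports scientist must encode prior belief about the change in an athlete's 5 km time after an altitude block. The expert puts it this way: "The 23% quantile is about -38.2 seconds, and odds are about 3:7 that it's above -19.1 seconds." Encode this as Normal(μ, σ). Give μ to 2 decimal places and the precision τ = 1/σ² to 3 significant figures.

For Normal(μ,σ), the p-quantile is μ + z_p·σ. Here z_{0.23} = -0.7388, z_{0.7} = 0.5244.
So -38.2 = μ − 0.7388σ and -19.1 = μ + 0.5244σ.
Subtracting: σ = (-19.1 − -38.2)/(0.5244 − (-0.7388)) = 15.12.
Then μ = -38.2 − (-0.7388)·15.12 = -27.03.
Precision τ = 1/σ² = 1/15.12² = 0.00437.

μ = -27.03, τ = 0.00437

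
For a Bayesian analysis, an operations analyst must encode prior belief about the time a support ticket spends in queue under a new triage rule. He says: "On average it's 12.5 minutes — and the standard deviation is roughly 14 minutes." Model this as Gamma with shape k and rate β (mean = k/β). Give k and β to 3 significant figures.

For Gamma(k, rate β): mean = k/β, variance = k/β², so CV = 1/√k.
CV = SD/mean = 14/12.5 = 1.12, hence k = 1/CV² = 0.797.
Then β = k/mean = 0.797/12.5 = 0.0638.

k ≈ 0.797, β ≈ 0.0638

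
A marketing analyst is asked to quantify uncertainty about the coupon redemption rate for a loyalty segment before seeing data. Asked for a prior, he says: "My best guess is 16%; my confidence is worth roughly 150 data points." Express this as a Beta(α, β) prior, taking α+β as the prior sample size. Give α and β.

Under the effective-sample-size interpretation, Beta(α, β) has prior mean α/(α+β) and prior sample size α+β.
So α+β = 150 and α/(α+β) = 0.16, giving α = 0.16·150 = 24 and β = 150 − 24 = 126.

α = 24, β = 126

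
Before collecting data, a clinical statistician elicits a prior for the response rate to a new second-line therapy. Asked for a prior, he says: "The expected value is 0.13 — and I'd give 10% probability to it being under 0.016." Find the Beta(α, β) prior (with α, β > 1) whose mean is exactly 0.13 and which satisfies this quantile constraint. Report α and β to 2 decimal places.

With mean 0.13 fixed, write α = 0.13s, β = 0.87s where s = α+β.
Need P(θ < 0.016) = 0.1 under Beta(0.13s, 0.87s). Normal approximation: (q−m)/√(m(1−m)/s) ≈ z_{0.1} = -1.28, so s ≈ 0.13·0.87·(-1.28)²/(0.016−0.13)² = 14.3.
At s = 14.3: P(θ<0.016) ≈ 0.027. Adjusting to match 0.1 gives s ≈ 7.80.
So α = 0.13·7.80 ≈ 1.01, β = 0.87·7.80 ≈ 6.78.

α ≈ 1.01, β ≈ 6.78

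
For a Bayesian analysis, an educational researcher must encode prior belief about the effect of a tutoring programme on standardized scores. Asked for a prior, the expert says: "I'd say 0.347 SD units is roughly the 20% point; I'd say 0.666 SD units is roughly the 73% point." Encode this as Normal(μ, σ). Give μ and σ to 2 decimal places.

For Normal(μ,σ), the p-quantile is μ + z_p·σ. Here z_{0.2} = -0.8416, z_{0.73} = 0.6128.
So 0.347 = μ − 0.8416σ and 0.666 = μ + 0.6128σ.
Subtracting: σ = (0.666 − 0.347)/(0.6128 − (-0.8416)) = 0.22.
Then μ = 0.347 − (-0.8416)·0.22 = 0.53.

μ = 0.53, σ = 0.22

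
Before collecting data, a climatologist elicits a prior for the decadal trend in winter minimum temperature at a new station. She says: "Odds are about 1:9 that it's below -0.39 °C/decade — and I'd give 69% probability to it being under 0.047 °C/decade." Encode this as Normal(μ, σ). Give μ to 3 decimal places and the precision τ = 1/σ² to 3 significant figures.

μ = -0.075, τ = 16.5

The p-quantile of Normal(μ,σ) is μ + z_p·σ, with z_{0.1} = -1.282 and z_{0.69} = 0.4959.
Eliminate σ: μ = (z₂·x₁ − z₁·x₂)/(z₂ − z₁) = (0.4959·-0.39 − (-1.282)·0.047)/1.777 = -0.075.
Then σ = (x₂ − x₁)/(z₂ − z₁) = (0.047 − -0.39)/1.777 = 0.246.
Precision τ = 1/σ² = 1/0.2459² = 16.5.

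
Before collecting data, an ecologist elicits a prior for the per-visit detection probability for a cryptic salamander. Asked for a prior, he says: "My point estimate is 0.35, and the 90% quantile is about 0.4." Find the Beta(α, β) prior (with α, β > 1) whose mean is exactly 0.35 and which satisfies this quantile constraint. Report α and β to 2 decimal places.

With mean 0.35 fixed, write α = 0.35s, β = 0.65s where s = α+β.
Need P(θ < 0.4) = 0.9 under Beta(0.35s, 0.65s). Normal approximation: (q−m)/√(m(1−m)/s) ≈ z_{0.9} = 1.28, so s ≈ 0.35·0.65·(1.28)²/(0.4−0.35)² = 149.5.
At s = 149.5: P(θ<0.4) ≈ 0.898. Adjusting to match 0.9 gives s ≈ 151.60.
So α = 0.35·151.60 ≈ 53.06, β = 0.65·151.60 ≈ 98.54.

α ≈ 53.06, β ≈ 98.54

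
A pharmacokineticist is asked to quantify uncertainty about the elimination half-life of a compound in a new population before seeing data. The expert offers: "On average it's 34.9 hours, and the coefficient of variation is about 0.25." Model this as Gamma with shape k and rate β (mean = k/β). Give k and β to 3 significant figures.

k ≈ 16, β ≈ 0.458

For Gamma(k, rate β): mean = k/β, variance = k/β², so CV = 1/√k.
CV = 0.25, hence k = 1/CV² = 16.
Then β = k/mean = 16/34.9 = 0.458.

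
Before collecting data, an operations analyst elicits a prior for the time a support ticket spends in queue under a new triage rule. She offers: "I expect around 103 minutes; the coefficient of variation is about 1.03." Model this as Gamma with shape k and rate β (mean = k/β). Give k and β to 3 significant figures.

k ≈ 0.943, β ≈ 0.00915

For Gamma(k, rate β): mean = k/β, variance = k/β², so CV = 1/√k.
CV = 1.03, hence k = 1/CV² = 0.943.
Then β = k/mean = 0.943/103 = 0.00915.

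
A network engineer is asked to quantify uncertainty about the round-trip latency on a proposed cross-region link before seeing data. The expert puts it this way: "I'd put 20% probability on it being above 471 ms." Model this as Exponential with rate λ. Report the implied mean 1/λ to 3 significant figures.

P(T > 471.0) = e^(−λ·471.0) = 0.2, so λ = −ln(0.2)/471.0 = 0.00342.
Mean = 1/λ = 293 ms.

mean ≈ 293 ms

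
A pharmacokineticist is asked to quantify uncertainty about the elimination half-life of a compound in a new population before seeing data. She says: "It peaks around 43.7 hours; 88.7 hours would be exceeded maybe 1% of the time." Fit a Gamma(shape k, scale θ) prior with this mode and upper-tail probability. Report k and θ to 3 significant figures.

Gamma(k,θ) with k>1 has mode (k−1)θ, so θ = 43.7/(k−1).
Need P(X < 88.7) = 0.99 with θ tied to k this way. Start at k = 2, θ = 43.7: P(X<88.7) ≈ 0.602.
Too low — raise k to concentrate. Iterating converges to k ≈ 10.8.
Then θ = 43.7/(10.8−1) ≈ 4.47.

k ≈ 10.8, θ ≈ 4.47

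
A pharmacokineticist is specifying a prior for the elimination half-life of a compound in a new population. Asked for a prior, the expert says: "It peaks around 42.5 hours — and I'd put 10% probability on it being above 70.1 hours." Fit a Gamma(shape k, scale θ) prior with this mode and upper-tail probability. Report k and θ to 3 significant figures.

Gamma(k,θ) with k>1 has mode (k−1)θ, so θ = 42.5/(k−1).
Need P(X < 70.1) = 0.9 with θ tied to k this way. Start at k = 2, θ = 42.5: P(X<70.1) ≈ 0.491.
Too low — raise k to concentrate. Iterating converges to k ≈ 8.53.
Then θ = 42.5/(8.53−1) ≈ 5.64.

k ≈ 8.53, θ ≈ 5.64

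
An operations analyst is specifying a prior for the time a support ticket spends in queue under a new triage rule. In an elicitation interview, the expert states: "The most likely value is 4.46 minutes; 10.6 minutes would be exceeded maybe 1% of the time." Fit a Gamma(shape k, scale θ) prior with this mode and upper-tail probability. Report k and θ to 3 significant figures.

Gamma(k,θ) with k>1 has mode (k−1)θ, so θ = 4.46/(k−1).
Need P(X < 10.6) = 0.99 with θ tied to k this way. Start at k = 2, θ = 4.46: P(X<10.6) ≈ 0.686.
Too low — raise k to concentrate. Iterating converges to k ≈ 7.33.
Then θ = 4.46/(7.33−1) ≈ 0.704.

k ≈ 7.33, θ ≈ 0.704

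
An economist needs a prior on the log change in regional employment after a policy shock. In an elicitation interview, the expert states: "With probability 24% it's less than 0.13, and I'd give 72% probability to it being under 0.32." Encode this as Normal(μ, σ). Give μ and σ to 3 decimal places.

For Normal(μ,σ), the p-quantile is μ + z_p·σ. Here z_{0.24} = -0.7063, z_{0.72} = 0.5828.
So 0.13 = μ − 0.7063σ and 0.32 = μ + 0.5828σ.
Subtracting: σ = (0.32 − 0.13)/(0.5828 − (-0.7063)) = 0.147.
Then μ = 0.13 − (-0.7063)·0.147 = 0.234.

μ = 0.234, σ = 0.147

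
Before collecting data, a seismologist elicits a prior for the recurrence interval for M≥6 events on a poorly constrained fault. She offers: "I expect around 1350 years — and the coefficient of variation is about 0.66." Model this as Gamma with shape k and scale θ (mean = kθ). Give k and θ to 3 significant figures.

k ≈ 2.3, θ ≈ 588

For Gamma(k, scale θ): mean = kθ, variance = kθ², so CV = 1/√k.
CV = 0.66, hence k = 1/CV² = 2.3.
Then θ = mean/k = 1350/2.3 = 588.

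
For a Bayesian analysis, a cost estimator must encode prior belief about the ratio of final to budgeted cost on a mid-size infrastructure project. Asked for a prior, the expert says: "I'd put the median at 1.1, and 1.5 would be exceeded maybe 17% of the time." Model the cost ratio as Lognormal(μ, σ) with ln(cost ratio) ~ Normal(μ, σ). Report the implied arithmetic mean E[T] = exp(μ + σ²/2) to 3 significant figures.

E[T] ≈ 1.16

If T ~ Lognormal(μ,σ) then ln T ~ Normal(μ,σ), so the p-quantile of ln T is μ + z_p·σ.
ln(1.1) = 0.09531 and ln(1.5) = 0.4055; z_{0.5} = 0, z_{0.83} = 0.9542.
σ = (0.4055 − 0.09531)/(0.9542 − (0)) = 0.325.
μ = 0.09531 − (0)·0.325 = 0.095.
E[T] = exp(μ + σ²/2) = exp(0.095 + 0.0528) = 1.16.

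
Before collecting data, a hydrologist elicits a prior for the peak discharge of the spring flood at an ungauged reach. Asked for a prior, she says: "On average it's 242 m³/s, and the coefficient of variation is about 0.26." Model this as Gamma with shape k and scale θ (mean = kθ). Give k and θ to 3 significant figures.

For Gamma(k, scale θ): mean = kθ, variance = kθ², so CV = 1/√k.
CV = 0.26, hence k = 1/CV² = 14.8.
Then θ = mean/k = 242/14.8 = 16.4.

k ≈ 14.8, θ ≈ 16.4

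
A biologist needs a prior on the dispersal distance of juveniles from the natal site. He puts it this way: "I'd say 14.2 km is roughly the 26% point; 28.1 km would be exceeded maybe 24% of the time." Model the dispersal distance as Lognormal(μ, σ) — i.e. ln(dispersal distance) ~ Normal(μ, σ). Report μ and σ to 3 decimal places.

μ ≈ 2.979, σ ≈ 0.506

If T ~ Lognormal(μ,σ) then ln T ~ Normal(μ,σ), so the p-quantile of ln T is μ + z_p·σ.
ln(14.2) = 2.653 and ln(28.1) = 3.336; z_{0.26} = -0.6433, z_{0.76} = 0.7063.
σ = (3.336 − 2.653)/(0.7063 − (-0.6433)) = 0.506.
μ = 2.653 − (-0.6433)·0.506 = 2.979.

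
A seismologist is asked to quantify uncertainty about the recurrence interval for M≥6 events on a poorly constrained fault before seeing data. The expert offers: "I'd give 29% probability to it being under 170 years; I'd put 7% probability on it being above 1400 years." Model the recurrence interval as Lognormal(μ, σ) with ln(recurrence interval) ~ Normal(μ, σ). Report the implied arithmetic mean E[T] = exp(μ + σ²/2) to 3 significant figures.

If T ~ Lognormal(μ,σ) then ln T ~ Normal(μ,σ), so the p-quantile of ln T is μ + z_p·σ.
ln(170) = 5.136 and ln(1400) = 7.244; z_{0.29} = -0.5534, z_{0.93} = 1.476.
σ = (7.244 − 5.136)/(1.476 − (-0.5534)) = 1.039.
μ = 5.136 − (-0.5534)·1.039 = 5.711.
E[T] = exp(μ + σ²/2) = exp(5.711 + 0.5398) = 518 years.

E[T] ≈ 518 years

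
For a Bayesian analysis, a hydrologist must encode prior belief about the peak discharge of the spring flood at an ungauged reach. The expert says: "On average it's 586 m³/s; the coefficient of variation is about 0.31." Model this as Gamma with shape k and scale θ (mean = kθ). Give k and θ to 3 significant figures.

For Gamma(k, scale θ): mean = kθ, variance = kθ², so CV = 1/√k.
CV = 0.31, hence k = 1/CV² = 10.4.
Then θ = mean/k = 586/10.4 = 56.3.

k ≈ 10.4, θ ≈ 56.3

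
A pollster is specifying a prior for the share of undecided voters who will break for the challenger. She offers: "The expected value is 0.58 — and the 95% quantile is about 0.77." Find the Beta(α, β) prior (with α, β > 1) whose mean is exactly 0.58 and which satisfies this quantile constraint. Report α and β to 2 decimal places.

α ≈ 9.43, β ≈ 6.83

With mean 0.58 fixed, write α = 0.58s, β = 0.42s where s = α+β.
Need P(θ < 0.77) = 0.95 under Beta(0.58s, 0.42s). Normal approximation: (q−m)/√(m(1−m)/s) ≈ z_{0.95} = 1.64, so s ≈ 0.58·0.42·(1.64)²/(0.77−0.58)² = 18.3.
At s = 18.3: P(θ<0.77) ≈ 0.960. Adjusting to match 0.95 gives s ≈ 16.27.
So α = 0.58·16.27 ≈ 9.43, β = 0.42·16.27 ≈ 6.83.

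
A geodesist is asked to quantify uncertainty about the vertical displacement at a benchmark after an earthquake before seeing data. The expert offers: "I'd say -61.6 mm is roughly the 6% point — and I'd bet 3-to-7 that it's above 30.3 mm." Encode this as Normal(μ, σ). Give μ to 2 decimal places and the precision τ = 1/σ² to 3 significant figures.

μ = 7.12, τ = 0.000512

The p-quantile of Normal(μ,σ) is μ + z_p·σ, with z_{0.06} = -1.555 and z_{0.7} = 0.5244.
Eliminate σ: μ = (z₂·x₁ − z₁·x₂)/(z₂ − z₁) = (0.5244·-61.6 − (-1.555)·30.3)/2.079 = 7.12.
Then σ = (x₂ − x₁)/(z₂ − z₁) = (30.3 − -61.6)/2.079 = 44.20.
Precision τ = 1/σ² = 1/44.2² = 0.000512.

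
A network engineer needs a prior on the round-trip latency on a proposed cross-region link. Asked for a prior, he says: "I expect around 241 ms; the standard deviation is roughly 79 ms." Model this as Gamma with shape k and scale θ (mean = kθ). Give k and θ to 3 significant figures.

For Gamma(k, scale θ): mean = kθ, variance = kθ², so CV = 1/√k.
CV = SD/mean = 79/241 = 0.3278, hence k = 1/CV² = 9.31.
Then θ = mean/k = 241/9.31 = 25.9.

k ≈ 9.31, θ ≈ 25.9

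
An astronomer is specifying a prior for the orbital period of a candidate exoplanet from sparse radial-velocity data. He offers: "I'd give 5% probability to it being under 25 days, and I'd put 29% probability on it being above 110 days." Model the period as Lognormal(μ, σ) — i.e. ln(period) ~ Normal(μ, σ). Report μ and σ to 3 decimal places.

If T ~ Lognormal(μ,σ) then ln T ~ Normal(μ,σ), so the p-quantile of ln T is μ + z_p·σ.
ln(25) = 3.219 and ln(110) = 4.7; z_{0.05} = -1.645, z_{0.71} = 0.5534.
σ = (4.7 − 3.219)/(0.5534 − (-1.645)) = 0.674.
μ = 3.219 − (-1.645)·0.674 = 4.328.

μ ≈ 4.328, σ ≈ 0.674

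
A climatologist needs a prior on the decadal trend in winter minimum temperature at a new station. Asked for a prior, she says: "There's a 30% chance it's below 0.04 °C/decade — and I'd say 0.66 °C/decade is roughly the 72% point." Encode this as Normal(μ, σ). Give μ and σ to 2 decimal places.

μ = 0.33, σ = 0.56

For Normal(μ,σ), the p-quantile is μ + z_p·σ. Here z_{0.3} = -0.5244, z_{0.72} = 0.5828.
So 0.04 = μ − 0.5244σ and 0.66 = μ + 0.5828σ.
Subtracting: σ = (0.66 − 0.04)/(0.5828 − (-0.5244)) = 0.56.
Then μ = 0.04 − (-0.5244)·0.56 = 0.33.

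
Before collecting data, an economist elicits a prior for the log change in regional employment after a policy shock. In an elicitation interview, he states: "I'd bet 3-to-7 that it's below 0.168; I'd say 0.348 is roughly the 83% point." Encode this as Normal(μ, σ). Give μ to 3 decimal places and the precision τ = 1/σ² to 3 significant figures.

For Normal(μ,σ), the p-quantile is μ + z_p·σ. Here z_{0.3} = -0.5244, z_{0.83} = 0.9542.
So 0.168 = μ − 0.5244σ and 0.348 = μ + 0.9542σ.
Subtracting: σ = (0.348 − 0.168)/(0.9542 − (-0.5244)) = 0.122.
Then μ = 0.168 − (-0.5244)·0.122 = 0.232.
Precision τ = 1/σ² = 1/0.1217² = 67.5.

μ = 0.232, τ = 67.5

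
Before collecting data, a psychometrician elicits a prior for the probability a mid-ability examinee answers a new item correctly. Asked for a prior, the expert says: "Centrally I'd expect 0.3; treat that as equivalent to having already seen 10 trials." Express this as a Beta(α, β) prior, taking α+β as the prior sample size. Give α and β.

Under the effective-sample-size interpretation, Beta(α, β) has prior mean α/(α+β) and prior sample size α+β.
So α+β = 10 and α/(α+β) = 0.3, giving α = 0.3·10 = 3 and β = 10 − 3 = 7.

α = 3, β = 7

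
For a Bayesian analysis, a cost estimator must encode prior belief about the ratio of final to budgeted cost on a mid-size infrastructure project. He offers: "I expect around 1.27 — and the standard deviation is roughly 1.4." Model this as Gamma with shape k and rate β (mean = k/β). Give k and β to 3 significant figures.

For Gamma(k, rate β): mean = k/β, variance = k/β², so CV = 1/√k.
CV = SD/mean = 1.4/1.27 = 1.102, hence k = 1/CV² = 0.823.
Then β = k/mean = 0.823/1.27 = 0.648.

k ≈ 0.823, β ≈ 0.648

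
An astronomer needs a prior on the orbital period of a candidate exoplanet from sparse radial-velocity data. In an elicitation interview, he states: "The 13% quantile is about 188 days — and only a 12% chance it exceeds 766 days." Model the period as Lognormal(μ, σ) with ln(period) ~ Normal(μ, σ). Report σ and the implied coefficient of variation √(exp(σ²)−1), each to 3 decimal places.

σ ≈ 0.610, CV ≈ 0.672

If T ~ Lognormal(μ,σ) then ln T ~ Normal(μ,σ), so the p-quantile of ln T is μ + z_p·σ.
ln(188) = 5.236 and ln(766) = 6.641; z_{0.13} = -1.126, z_{0.88} = 1.175.
σ = (6.641 − 5.236)/(1.175 − (-1.126)) = 0.610.
μ = 5.236 − (-1.126)·0.610 = 5.924.
CV = √(exp(σ²)−1) = √(exp(0.3726)−1) = 0.672.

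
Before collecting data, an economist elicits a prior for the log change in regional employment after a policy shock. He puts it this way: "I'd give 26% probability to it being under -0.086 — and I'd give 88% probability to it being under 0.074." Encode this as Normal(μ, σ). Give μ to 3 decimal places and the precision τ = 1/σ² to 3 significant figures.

The p-quantile of Normal(μ,σ) is μ + z_p·σ, with z_{0.26} = -0.6433 and z_{0.88} = 1.175.
Eliminate σ: μ = (z₂·x₁ − z₁·x₂)/(z₂ − z₁) = (1.175·-0.086 − (-0.6433)·0.074)/1.818 = -0.029.
Then σ = (x₂ − x₁)/(z₂ − z₁) = (0.074 − -0.086)/1.818 = 0.088.
Precision τ = 1/σ² = 1/0.08799² = 129.

μ = -0.029, τ = 129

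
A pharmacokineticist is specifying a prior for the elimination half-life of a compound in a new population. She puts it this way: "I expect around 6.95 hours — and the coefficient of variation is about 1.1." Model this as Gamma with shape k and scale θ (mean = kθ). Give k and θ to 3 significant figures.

For Gamma(k, scale θ): mean = kθ, variance = kθ², so CV = 1/√k.
CV = 1.1, hence k = 1/CV² = 0.826.
Then θ = mean/k = 6.95/0.826 = 8.41.

k ≈ 0.826, θ ≈ 8.41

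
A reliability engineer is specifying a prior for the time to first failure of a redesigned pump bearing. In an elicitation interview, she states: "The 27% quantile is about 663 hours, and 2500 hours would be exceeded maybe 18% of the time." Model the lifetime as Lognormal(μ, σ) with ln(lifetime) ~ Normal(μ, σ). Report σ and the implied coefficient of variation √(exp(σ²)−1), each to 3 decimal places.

σ ≈ 0.869, CV ≈ 1.061

If T ~ Lognormal(μ,σ) then ln T ~ Normal(μ,σ), so the p-quantile of ln T is μ + z_p·σ.
ln(663) = 6.497 and ln(2500) = 7.824; z_{0.27} = -0.6128, z_{0.82} = 0.9154.
σ = (7.824 − 6.497)/(0.9154 − (-0.6128)) = 0.869.
μ = 6.497 − (-0.6128)·0.869 = 7.029.
CV = √(exp(σ²)−1) = √(exp(0.7543)−1) = 1.061.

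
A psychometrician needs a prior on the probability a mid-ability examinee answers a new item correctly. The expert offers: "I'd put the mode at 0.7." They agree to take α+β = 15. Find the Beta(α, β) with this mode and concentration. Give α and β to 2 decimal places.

α = 10.10, β = 4.90

For α,β > 1 the Beta mode is (α−1)/(α+β−2). With α+β = 15, the mode is (α−1)/13.
Set (α−1)/13 = 0.7 → α = 1 + 0.7·13 = 10.10.
β = 15 − α = 4.90.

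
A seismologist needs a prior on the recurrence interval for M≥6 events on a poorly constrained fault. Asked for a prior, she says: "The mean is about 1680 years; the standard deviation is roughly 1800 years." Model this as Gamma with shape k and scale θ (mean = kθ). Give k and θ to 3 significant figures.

For Gamma(k, scale θ): mean = kθ, variance = kθ², so CV = 1/√k.
CV = SD/mean = 1800/1680 = 1.071, hence k = 1/CV² = 0.871.
Then θ = mean/k = 1680/0.871 = 1930.

k ≈ 0.871, θ ≈ 1930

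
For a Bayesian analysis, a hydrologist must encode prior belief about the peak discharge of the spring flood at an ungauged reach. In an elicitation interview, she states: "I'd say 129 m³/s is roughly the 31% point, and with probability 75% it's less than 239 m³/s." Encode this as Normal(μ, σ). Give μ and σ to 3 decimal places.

μ = 175.605, σ = 93.990

The p-quantile of Normal(μ,σ) is μ + z_p·σ, with z_{0.31} = -0.4959 and z_{0.75} = 0.6745.
Eliminate σ: μ = (z₂·x₁ − z₁·x₂)/(z₂ − z₁) = (0.6745·129 − (-0.4959)·239)/1.17 = 175.605.
Then σ = (x₂ − x₁)/(z₂ − z₁) = (239 − 129)/1.17 = 93.990.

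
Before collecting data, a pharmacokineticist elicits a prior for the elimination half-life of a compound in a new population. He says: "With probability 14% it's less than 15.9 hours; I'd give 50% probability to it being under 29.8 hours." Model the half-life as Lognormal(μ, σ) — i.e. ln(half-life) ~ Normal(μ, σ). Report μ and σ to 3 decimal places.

μ ≈ 3.395, σ ≈ 0.581

If T ~ Lognormal(μ,σ) then ln T ~ Normal(μ,σ), so the p-quantile of ln T is μ + z_p·σ.
ln(15.9) = 2.766 and ln(29.8) = 3.395; z_{0.14} = -1.08, z_{0.5} = 0.
σ = (3.395 − 2.766)/(0 − (-1.08)) = 0.581.
μ = 2.766 − (-1.08)·0.581 = 3.395.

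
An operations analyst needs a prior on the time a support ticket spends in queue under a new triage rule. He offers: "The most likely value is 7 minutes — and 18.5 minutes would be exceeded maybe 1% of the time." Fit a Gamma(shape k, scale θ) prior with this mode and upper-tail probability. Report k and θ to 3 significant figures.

k ≈ 5.91, θ ≈ 1.43

Gamma(k,θ) with k>1 has mode (k−1)θ, so θ = 7/(k−1).
Need P(X < 18.5) = 0.99 with θ tied to k this way. Start at k = 2, θ = 7: P(X<18.5) ≈ 0.741.
Too low — raise k to concentrate. Iterating converges to k ≈ 5.91.
Then θ = 7/(5.91−1) ≈ 1.43.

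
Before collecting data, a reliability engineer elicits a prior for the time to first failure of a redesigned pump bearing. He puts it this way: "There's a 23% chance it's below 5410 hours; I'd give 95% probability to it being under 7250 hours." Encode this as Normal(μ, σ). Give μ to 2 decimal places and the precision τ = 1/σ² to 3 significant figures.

μ = 5980.32, τ = 1.68e-06

For Normal(μ,σ), the p-quantile is μ + z_p·σ. Here z_{0.23} = -0.7388, z_{0.95} = 1.645.
So 5410 = μ − 0.7388σ and 7250 = μ + 1.645σ.
Subtracting: σ = (7250 − 5410)/(1.645 − (-0.7388)) = 771.91.
Then μ = 5410 − (-0.7388)·771.91 = 5980.32.
Precision τ = 1/σ² = 1/771.9² = 1.68e-06.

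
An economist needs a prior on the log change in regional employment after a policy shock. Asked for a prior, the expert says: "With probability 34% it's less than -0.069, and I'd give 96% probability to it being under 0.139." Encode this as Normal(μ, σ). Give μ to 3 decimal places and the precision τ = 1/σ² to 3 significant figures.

For Normal(μ,σ), the p-quantile is μ + z_p·σ. Here z_{0.34} = -0.4125, z_{0.96} = 1.751.
So -0.069 = μ − 0.4125σ and 0.139 = μ + 1.751σ.
Subtracting: σ = (0.139 − -0.069)/(1.751 − (-0.4125)) = 0.096.
Then μ = -0.069 − (-0.4125)·0.096 = -0.029.
Precision τ = 1/σ² = 1/0.09616² = 108.

μ = -0.029, τ = 108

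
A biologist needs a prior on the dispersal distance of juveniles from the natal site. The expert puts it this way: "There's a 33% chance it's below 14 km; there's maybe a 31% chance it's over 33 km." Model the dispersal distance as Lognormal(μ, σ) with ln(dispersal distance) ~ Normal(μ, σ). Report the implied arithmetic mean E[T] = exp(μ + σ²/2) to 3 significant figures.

If T ~ Lognormal(μ,σ) then ln T ~ Normal(μ,σ), so the p-quantile of ln T is μ + z_p·σ.
ln(14) = 2.639 and ln(33) = 3.497; z_{0.33} = -0.4399, z_{0.69} = 0.4959.
σ = (3.497 − 2.639)/(0.4959 − (-0.4399)) = 0.916.
μ = 2.639 − (-0.4399)·0.916 = 3.042.
E[T] = exp(μ + σ²/2) = exp(3.042 + 0.4198) = 31.9 km.

E[T] ≈ 31.9 km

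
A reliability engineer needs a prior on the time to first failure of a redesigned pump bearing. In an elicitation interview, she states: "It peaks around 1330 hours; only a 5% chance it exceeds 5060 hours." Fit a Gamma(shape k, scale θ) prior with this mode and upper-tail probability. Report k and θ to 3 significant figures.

Gamma(k,θ) with k>1 has mode (k−1)θ, so θ = 1330/(k−1).
Need P(X < 5060) = 0.95 with θ tied to k this way. Start at k = 2, θ = 1330: P(X<5060) ≈ 0.893.
Too low — raise k to concentrate. Iterating converges to k ≈ 2.42.
Then θ = 1330/(2.42−1) ≈ 934.

k ≈ 2.42, θ ≈ 934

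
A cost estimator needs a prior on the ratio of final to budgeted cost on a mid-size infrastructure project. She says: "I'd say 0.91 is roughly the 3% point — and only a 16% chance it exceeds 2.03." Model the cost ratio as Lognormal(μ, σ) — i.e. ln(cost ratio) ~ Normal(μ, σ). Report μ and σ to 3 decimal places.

μ ≈ 0.431, σ ≈ 0.279

If T ~ Lognormal(μ,σ) then ln T ~ Normal(μ,σ), so the p-quantile of ln T is μ + z_p·σ.
ln(0.91) = -0.09431 and ln(2.03) = 0.708; z_{0.03} = -1.881, z_{0.84} = 0.9945.
σ = (0.708 − -0.09431)/(0.9945 − (-1.881)) = 0.279.
μ = -0.09431 − (-1.881)·0.279 = 0.431.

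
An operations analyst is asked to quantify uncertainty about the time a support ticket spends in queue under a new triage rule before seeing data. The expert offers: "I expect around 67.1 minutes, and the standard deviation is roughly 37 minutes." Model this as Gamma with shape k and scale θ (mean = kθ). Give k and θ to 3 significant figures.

k ≈ 3.29, θ ≈ 20.4

For Gamma(k, scale θ): mean = kθ, variance = kθ², so CV = 1/√k.
CV = SD/mean = 37/67.1 = 0.5514, hence k = 1/CV² = 3.29.
Then θ = mean/k = 67.1/3.29 = 20.4.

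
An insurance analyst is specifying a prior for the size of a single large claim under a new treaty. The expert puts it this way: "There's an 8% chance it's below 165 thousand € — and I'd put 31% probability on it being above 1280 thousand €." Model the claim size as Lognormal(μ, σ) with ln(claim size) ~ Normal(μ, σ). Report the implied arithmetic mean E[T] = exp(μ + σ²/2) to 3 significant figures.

If T ~ Lognormal(μ,σ) then ln T ~ Normal(μ,σ), so the p-quantile of ln T is μ + z_p·σ.
ln(165) = 5.106 and ln(1280) = 7.155; z_{0.08} = -1.405, z_{0.69} = 0.4959.
σ = (7.155 − 5.106)/(0.4959 − (-1.405)) = 1.078.
μ = 5.106 − (-1.405)·1.078 = 6.620.
E[T] = exp(μ + σ²/2) = exp(6.620 + 0.5807) = 1340 thousand €.

E[T] ≈ 1340 thousand €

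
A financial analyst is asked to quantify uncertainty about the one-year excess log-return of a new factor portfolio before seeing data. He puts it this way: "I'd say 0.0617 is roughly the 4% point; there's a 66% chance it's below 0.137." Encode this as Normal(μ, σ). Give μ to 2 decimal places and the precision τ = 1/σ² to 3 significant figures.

For Normal(μ,σ), the p-quantile is μ + z_p·σ. Here z_{0.04} = -1.751, z_{0.66} = 0.4125.
So 0.0617 = μ − 1.751σ and 0.137 = μ + 0.4125σ.
Subtracting: σ = (0.137 − 0.0617)/(0.4125 − (-1.751)) = 0.03.
Then μ = 0.0617 − (-1.751)·0.03 = 0.12.
Precision τ = 1/σ² = 1/0.03481² = 825.

μ = 0.12, τ = 825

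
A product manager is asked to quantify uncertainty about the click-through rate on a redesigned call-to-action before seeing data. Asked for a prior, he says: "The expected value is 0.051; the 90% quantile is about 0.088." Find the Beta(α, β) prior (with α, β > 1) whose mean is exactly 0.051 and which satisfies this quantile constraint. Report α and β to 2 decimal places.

With mean 0.051 fixed, write α = 0.051s, β = 0.949s where s = α+β.
Need P(θ < 0.088) = 0.9 under Beta(0.051s, 0.949s). Normal approximation: (q−m)/√(m(1−m)/s) ≈ z_{0.9} = 1.28, so s ≈ 0.051·0.949·(1.28)²/(0.088−0.051)² = 58.1.
At s = 58.1: P(θ<0.088) ≈ 0.893. Adjusting to match 0.9 gives s ≈ 63.44.
So α = 0.051·63.44 ≈ 3.24, β = 0.949·63.44 ≈ 60.21.

α ≈ 3.24, β ≈ 60.21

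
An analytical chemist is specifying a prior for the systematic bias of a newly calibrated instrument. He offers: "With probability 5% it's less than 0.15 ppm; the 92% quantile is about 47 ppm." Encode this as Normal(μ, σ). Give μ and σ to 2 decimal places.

For Normal(μ,σ), the p-quantile is μ + z_p·σ. Here z_{0.05} = -1.645, z_{0.92} = 1.405.
So 0.15 = μ − 1.645σ and 47 = μ + 1.405σ.
Subtracting: σ = (47 − 0.15)/(1.405 − (-1.645)) = 15.36.
Then μ = 0.15 − (-1.645)·15.36 = 25.42.

μ = 25.42, σ = 15.36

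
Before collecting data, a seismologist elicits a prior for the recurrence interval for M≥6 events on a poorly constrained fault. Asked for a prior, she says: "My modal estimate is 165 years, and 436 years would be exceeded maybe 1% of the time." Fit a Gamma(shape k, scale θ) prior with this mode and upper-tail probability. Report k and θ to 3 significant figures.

k ≈ 5.91, θ ≈ 33.6

Gamma(k,θ) with k>1 has mode (k−1)θ, so θ = 165/(k−1).
Need P(X < 436) = 0.99 with θ tied to k this way. Start at k = 2, θ = 165: P(X<436) ≈ 0.741.
Too low — raise k to concentrate. Iterating converges to k ≈ 5.91.
Then θ = 165/(5.91−1) ≈ 33.6.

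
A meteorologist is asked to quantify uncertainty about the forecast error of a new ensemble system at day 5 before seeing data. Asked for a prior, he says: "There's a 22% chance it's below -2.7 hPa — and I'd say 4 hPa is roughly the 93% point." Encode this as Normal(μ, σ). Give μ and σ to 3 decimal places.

The p-quantile of Normal(μ,σ) is μ + z_p·σ, with z_{0.22} = -0.7722 and z_{0.93} = 1.476.
Eliminate σ: μ = (z₂·x₁ − z₁·x₂)/(z₂ − z₁) = (1.476·-2.7 − (-0.7722)·4)/2.248 = -0.399.
Then σ = (x₂ − x₁)/(z₂ − z₁) = (4 − -2.7)/2.248 = 2.980.

μ = -0.399, σ = 2.980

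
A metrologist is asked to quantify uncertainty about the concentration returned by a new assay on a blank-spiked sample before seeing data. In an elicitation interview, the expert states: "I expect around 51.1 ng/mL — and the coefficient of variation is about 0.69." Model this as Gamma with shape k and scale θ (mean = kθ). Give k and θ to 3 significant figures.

k ≈ 2.1, θ ≈ 24.3

For Gamma(k, scale θ): mean = kθ, variance = kθ², so CV = 1/√k.
CV = 0.69, hence k = 1/CV² = 2.1.
Then θ = mean/k = 51.1/2.1 = 24.3.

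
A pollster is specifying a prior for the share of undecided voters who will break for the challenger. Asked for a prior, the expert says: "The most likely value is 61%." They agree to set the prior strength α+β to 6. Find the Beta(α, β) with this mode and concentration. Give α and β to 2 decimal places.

For α,β > 1 the Beta mode is (α−1)/(α+β−2). With α+β = 6, the mode is (α−1)/4.
Set (α−1)/4 = 0.61 → α = 1 + 0.61·4 = 3.44.
β = 6 − α = 2.56.

α = 3.44, β = 2.56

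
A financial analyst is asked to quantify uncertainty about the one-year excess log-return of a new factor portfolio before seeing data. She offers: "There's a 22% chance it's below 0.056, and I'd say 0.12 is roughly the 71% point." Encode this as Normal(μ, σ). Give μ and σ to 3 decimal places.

The p-quantile of Normal(μ,σ) is μ + z_p·σ, with z_{0.22} = -0.7722 and z_{0.71} = 0.5534.
Eliminate σ: μ = (z₂·x₁ − z₁·x₂)/(z₂ − z₁) = (0.5534·0.056 − (-0.7722)·0.12)/1.326 = 0.093.
Then σ = (x₂ − x₁)/(z₂ − z₁) = (0.12 − 0.056)/1.326 = 0.048.

μ = 0.093, σ = 0.048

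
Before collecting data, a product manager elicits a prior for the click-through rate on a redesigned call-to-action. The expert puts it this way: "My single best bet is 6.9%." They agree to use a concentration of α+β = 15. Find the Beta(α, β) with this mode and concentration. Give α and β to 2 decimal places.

For α,β > 1 the Beta mode is (α−1)/(α+β−2). With α+β = 15, the mode is (α−1)/13.
Set (α−1)/13 = 0.069 → α = 1 + 0.069·13 = 1.90.
β = 15 − α = 13.10.

α = 1.90, β = 13.10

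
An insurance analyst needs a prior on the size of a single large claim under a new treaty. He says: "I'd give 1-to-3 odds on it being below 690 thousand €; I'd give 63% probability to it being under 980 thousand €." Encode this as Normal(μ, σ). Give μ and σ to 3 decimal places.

μ = 884.369, σ = 288.172

The p-quantile of Normal(μ,σ) is μ + z_p·σ, with z_{0.25} = -0.6745 and z_{0.63} = 0.3319.
Eliminate σ: μ = (z₂·x₁ − z₁·x₂)/(z₂ − z₁) = (0.3319·690 − (-0.6745)·980)/1.006 = 884.369.
Then σ = (x₂ − x₁)/(z₂ − z₁) = (980 − 690)/1.006 = 288.172.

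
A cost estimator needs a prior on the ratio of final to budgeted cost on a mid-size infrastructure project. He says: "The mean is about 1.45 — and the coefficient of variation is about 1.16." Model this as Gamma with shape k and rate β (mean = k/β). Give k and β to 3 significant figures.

k ≈ 0.743, β ≈ 0.513

For Gamma(k, rate β): mean = k/β, variance = k/β², so CV = 1/√k.
CV = 1.16, hence k = 1/CV² = 0.743.
Then β = k/mean = 0.743/1.45 = 0.513.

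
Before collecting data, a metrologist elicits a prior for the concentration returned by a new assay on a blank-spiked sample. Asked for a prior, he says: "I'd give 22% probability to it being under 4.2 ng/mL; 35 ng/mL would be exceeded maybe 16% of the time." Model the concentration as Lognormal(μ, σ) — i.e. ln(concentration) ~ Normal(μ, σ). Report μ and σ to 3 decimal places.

μ ≈ 2.362, σ ≈ 1.200

If T ~ Lognormal(μ,σ) then ln T ~ Normal(μ,σ), so the p-quantile of ln T is μ + z_p·σ.
ln(4.2) = 1.435 and ln(35) = 3.555; z_{0.22} = -0.7722, z_{0.84} = 0.9945.
σ = (3.555 − 1.435)/(0.9945 − (-0.7722)) = 1.200.
μ = 1.435 − (-0.7722)·1.200 = 2.362.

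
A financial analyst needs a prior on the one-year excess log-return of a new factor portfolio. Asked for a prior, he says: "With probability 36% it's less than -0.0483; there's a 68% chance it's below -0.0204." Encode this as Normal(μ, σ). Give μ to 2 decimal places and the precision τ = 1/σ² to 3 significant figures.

μ = -0.04, τ = 877

For Normal(μ,σ), the p-quantile is μ + z_p·σ. Here z_{0.36} = -0.3585, z_{0.68} = 0.4677.
So -0.0483 = μ − 0.3585σ and -0.0204 = μ + 0.4677σ.
Subtracting: σ = (-0.0204 − -0.0483)/(0.4677 − (-0.3585)) = 0.03.
Then μ = -0.0483 − (-0.3585)·0.03 = -0.04.
Precision τ = 1/σ² = 1/0.03377² = 877.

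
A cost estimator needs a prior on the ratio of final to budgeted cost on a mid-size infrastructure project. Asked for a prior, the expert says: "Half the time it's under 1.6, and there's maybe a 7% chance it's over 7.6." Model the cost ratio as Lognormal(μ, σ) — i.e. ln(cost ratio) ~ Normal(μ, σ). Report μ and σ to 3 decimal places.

If T ~ Lognormal(μ,σ) then ln T ~ Normal(μ,σ), so the p-quantile of ln T is μ + z_p·σ.
ln(1.6) = 0.47 and ln(7.6) = 2.028; z_{0.5} = 0, z_{0.93} = 1.476.
σ = (2.028 − 0.47)/(1.476 − (0)) = 1.056.
μ = 0.47 − (0)·1.056 = 0.470.

μ ≈ 0.470, σ ≈ 1.056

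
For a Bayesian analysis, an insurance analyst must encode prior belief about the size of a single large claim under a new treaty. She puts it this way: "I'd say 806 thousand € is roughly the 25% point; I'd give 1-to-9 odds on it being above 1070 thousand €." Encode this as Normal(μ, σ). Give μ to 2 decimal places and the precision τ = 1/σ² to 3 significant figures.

The p-quantile of Normal(μ,σ) is μ + z_p·σ, with z_{0.25} = -0.6745 and z_{0.9} = 1.282.
Eliminate σ: μ = (z₂·x₁ − z₁·x₂)/(z₂ − z₁) = (1.282·806 − (-0.6745)·1070)/1.956 = 897.03.
Then σ = (x₂ − x₁)/(z₂ − z₁) = (1070 − 806)/1.956 = 134.97.
Precision τ = 1/σ² = 1/135² = 5.49e-05.

μ = 897.03, τ = 5.49e-05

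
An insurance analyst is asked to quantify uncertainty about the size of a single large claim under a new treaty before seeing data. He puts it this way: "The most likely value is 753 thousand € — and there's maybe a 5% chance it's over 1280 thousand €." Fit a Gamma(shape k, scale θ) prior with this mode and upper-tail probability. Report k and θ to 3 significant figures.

Gamma(k,θ) with k>1 has mode (k−1)θ, so θ = 753/(k−1).
Need P(X < 1280) = 0.95 with θ tied to k this way. Start at k = 2, θ = 753: P(X<1280) ≈ 0.507.
Too low — raise k to concentrate. Iterating converges to k ≈ 10.9.
Then θ = 753/(10.9−1) ≈ 75.9.

k ≈ 10.9, θ ≈ 75.9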